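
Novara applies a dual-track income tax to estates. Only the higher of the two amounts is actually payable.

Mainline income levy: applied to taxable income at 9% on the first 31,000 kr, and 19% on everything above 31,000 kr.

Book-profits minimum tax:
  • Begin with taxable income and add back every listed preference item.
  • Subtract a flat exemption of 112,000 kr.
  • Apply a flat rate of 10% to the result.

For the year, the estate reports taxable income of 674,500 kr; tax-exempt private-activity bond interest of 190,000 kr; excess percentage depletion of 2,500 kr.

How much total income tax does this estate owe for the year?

Mainline income levy:
  31,000 kr × 9% = 2,790 kr
  643,500 kr × 19% = 122,265 kr
  → 125,055 kr

Book-profits minimum tax:
  Adjusted income: 674,500 kr + 190,000 kr + 2,500 kr = 867,000 kr
  Less exemption 112,000 kr → base 755,000 kr
  755,000 kr × 10% = 75,500 kr

125,055 kr > 75,500 kr, so the mainline income levy governs.

125,055 kr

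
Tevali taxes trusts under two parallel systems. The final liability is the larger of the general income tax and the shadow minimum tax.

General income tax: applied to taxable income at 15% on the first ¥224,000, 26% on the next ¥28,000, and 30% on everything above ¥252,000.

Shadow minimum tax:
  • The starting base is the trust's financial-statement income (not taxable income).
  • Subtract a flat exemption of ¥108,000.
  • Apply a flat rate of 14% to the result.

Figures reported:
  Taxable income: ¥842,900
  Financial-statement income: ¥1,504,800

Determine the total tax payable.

General income tax:
  ¥224,000 × 15% = ¥33,600
  ¥28,000 × 26% = ¥7,280
  ¥590,900 × 30% = ¥177,270
  → ¥218,150

Shadow minimum tax:
  Base (financial-statement income): ¥1,504,800
  Less exemption ¥108,000 → base ¥1,396,800
  ¥1,396,800 × 14% = ¥195,552

¥218,150 > ¥195,552, so the general income tax governs.

¥218,150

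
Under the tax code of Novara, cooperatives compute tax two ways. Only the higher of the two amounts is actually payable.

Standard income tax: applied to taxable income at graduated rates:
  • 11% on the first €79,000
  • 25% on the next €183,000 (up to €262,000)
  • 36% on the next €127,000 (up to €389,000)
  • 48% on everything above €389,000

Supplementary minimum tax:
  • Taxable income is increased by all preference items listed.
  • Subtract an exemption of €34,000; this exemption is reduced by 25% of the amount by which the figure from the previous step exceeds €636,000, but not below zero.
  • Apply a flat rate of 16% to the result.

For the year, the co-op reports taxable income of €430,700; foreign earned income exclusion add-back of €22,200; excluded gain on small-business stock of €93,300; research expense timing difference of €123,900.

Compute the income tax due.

€120,176

Supplementary minimum tax:
  Adjusted income: €430,700 + €22,200 + €93,300 + €123,900 = €670,100
  Exemption: €34,000 − 25% × (€670,100 − €636,000) = €34,000 − €8,525 = €25,475
  Base: €670,100 − €25,475 = €644,625
  €644,625 × 16% = €103,140

Standard income tax:
  €79,000 × 11% = €8,690
  €183,000 × 25% = €45,750
  €127,000 × 36% = €45,720
  €41,700 × 48% = €20,016
  → €120,176

€120,176 > €103,140, so the standard income tax governs.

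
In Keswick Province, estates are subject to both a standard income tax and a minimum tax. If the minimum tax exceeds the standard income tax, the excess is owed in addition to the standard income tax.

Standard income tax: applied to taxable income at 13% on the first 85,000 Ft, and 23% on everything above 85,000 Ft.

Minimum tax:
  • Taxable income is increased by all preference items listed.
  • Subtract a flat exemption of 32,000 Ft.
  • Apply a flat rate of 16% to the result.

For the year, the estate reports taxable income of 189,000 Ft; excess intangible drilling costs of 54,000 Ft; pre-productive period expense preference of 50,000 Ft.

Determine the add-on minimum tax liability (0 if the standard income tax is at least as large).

Minimum tax:
  Adjusted income: 189,000 Ft + 54,000 Ft + 50,000 Ft = 293,000 Ft
  Less exemption 32,000 Ft → base 261,000 Ft
  261,000 Ft × 16% = 41,760 Ft

Standard income tax:
  85,000 Ft × 13% = 11,050 Ft
  104,000 Ft × 23% = 23,920 Ft
  → 34,970 Ft

Excess of minimum tax over standard income tax: 41,760 Ft − 34,970 Ft = 6,790 Ft.

6,790 Ft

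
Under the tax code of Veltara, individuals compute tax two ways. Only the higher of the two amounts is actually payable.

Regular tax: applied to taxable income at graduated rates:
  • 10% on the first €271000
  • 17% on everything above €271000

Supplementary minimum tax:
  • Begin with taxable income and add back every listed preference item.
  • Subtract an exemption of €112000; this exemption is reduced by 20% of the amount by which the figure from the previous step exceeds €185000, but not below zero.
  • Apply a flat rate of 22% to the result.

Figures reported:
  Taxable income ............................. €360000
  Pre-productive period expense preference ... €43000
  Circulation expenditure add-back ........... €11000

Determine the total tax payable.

Supplementary minimum tax:
  Adjusted income: €360000 + €43000 + €11000 = €414000
  Exemption: €112000 − 20% × (€414000 − €185000) = €112000 − €45800 = €66200
  Base: €414000 − €66200 = €347800
  €347800 × 22% = €76516

Regular tax:
  €271000 × 10% = €27100
  €89000 × 17% = €15130
  → €42230

€76516 > €42230, so the supplementary minimum tax is the binding amount.

€76516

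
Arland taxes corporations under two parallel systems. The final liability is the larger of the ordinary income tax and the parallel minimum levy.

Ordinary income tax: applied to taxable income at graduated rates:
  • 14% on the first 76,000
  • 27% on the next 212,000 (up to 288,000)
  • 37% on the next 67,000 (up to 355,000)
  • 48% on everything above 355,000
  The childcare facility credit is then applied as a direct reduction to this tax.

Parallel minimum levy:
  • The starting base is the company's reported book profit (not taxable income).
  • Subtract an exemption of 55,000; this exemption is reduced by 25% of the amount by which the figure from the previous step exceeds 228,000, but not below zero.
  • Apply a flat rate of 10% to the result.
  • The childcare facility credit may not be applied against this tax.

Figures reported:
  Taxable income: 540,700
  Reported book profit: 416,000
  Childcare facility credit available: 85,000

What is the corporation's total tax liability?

Ordinary income tax:
  76,000 × 14% = 10,640
  212,000 × 27% = 57,240
  67,000 × 37% = 24,790
  185,700 × 48% = 89,136
  → 181,806
  Less childcare facility credit 85,000 → 96,806

Parallel minimum levy:
  Base (reported book profit): 416,000
  Exemption: 55,000 − 25% × (416,000 − 228,000) = 55,000 − 47,000 = 8,000
  Base: 416,000 − 8,000 = 408,000
  408,000 × 10% = 40,800

96,806 > 40,800, so the ordinary income tax governs.

96,806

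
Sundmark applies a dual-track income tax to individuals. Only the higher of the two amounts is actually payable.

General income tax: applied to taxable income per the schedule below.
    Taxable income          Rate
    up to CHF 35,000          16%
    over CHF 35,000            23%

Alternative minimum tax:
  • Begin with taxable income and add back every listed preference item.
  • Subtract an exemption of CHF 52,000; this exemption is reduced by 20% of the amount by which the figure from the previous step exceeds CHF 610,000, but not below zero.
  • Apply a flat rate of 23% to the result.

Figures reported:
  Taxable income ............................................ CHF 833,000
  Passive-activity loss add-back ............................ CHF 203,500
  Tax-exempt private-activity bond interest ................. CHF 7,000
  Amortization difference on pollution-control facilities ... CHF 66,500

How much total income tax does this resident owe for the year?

General income tax:
  CHF 35,000 × 16% = CHF 5,600
  CHF 798,000 × 23% = CHF 183,540
  → CHF 189,140

Alternative minimum tax:
  Adjusted income: CHF 833,000 + CHF 203,500 + CHF 7,000 + CHF 66,500 = CHF 1,110,000
  Exemption: 20% × (CHF 1,110,000 − CHF 610,000) = CHF 100,000 ≥ CHF 52,000, so the exemption is fully phased out
  Base: CHF 1,110,000 − CHF 0 = CHF 1,110,000
  CHF 1,110,000 × 23% = CHF 255,300

CHF 255,300 > CHF 189,140, so the alternative minimum tax is the binding amount.

CHF 255,300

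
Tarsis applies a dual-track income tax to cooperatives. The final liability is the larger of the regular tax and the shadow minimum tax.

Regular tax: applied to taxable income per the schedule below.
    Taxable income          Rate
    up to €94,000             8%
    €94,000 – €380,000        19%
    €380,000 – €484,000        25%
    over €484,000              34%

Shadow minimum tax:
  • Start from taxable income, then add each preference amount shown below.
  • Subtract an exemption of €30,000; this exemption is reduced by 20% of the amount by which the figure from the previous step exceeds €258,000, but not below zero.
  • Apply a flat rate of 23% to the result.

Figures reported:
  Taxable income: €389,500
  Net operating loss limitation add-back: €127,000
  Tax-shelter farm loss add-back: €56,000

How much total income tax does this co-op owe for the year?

€131,675

Regular tax:
  €94,000 × 8% = €7,520
  €286,000 × 19% = €54,340
  €9,500 × 25% = €2,375
  → €64,235

Shadow minimum tax:
  Adjusted income: €389,500 + €127,000 + €56,000 = €572,500
  Exemption: 20% × (€572,500 − €258,000) = €62,900 ≥ €30,000, so the exemption is fully phased out
  Base: €572,500 − €0 = €572,500
  €572,500 × 23% = €131,675

€131,675 > €64,235, so the shadow minimum tax is the binding amount.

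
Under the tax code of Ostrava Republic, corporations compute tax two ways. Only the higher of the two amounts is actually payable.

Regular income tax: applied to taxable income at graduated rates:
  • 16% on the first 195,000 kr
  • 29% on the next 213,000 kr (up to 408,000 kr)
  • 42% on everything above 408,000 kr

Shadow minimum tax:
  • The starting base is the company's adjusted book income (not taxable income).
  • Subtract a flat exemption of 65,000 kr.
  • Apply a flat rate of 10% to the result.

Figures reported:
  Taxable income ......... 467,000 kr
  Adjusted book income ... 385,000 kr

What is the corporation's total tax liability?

Regular income tax:
  195,000 kr × 16% = 31,200 kr
  213,000 kr × 29% = 61,770 kr
  59,000 kr × 42% = 24,780 kr
  → 117,750 kr

Shadow minimum tax:
  Base (adjusted book income): 385,000 kr
  Less exemption 65,000 kr → base 320,000 kr
  320,000 kr × 10% = 32,000 kr

117,750 kr > 32,000 kr, so the regular income tax governs.

117,750 kr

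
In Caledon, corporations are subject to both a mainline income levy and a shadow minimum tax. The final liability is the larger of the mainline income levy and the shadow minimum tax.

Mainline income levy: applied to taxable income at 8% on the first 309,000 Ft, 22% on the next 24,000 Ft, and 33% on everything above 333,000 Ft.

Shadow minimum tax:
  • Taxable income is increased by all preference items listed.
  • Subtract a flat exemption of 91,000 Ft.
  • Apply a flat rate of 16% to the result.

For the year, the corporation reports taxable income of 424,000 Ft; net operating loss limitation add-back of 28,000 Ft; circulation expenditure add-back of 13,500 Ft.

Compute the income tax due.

Shadow minimum tax:
  Adjusted income: 424,000 Ft + 28,000 Ft + 13,500 Ft = 465,500 Ft
  Less exemption 91,000 Ft → base 374,500 Ft
  374,500 Ft × 16% = 59,920 Ft

Mainline income levy:
  309,000 Ft × 8% = 24,720 Ft
  24,000 Ft × 22% = 5,280 Ft
  91,000 Ft × 33% = 30,030 Ft
  → 60,030 Ft

60,030 Ft > 59,920 Ft, so the mainline income levy governs.

60,030 Ft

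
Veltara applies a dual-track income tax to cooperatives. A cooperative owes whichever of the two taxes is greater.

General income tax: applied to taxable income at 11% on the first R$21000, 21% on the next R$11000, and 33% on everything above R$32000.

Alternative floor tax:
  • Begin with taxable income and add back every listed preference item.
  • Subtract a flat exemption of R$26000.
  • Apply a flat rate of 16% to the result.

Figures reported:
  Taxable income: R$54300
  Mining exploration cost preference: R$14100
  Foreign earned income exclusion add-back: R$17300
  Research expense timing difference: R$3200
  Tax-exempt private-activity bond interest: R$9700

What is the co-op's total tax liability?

General income tax:
  R$21000 × 11% = R$2310
  R$11000 × 21% = R$2310
  R$22300 × 33% = R$7359
  → R$11979

Alternative floor tax:
  Adjusted income: R$54300 + R$14100 + R$17300 + R$3200 + R$9700 = R$98600
  Less exemption R$26000 → base R$72600
  R$72600 × 16% = R$11616

R$11979 > R$11616, so the general income tax governs.

R$11979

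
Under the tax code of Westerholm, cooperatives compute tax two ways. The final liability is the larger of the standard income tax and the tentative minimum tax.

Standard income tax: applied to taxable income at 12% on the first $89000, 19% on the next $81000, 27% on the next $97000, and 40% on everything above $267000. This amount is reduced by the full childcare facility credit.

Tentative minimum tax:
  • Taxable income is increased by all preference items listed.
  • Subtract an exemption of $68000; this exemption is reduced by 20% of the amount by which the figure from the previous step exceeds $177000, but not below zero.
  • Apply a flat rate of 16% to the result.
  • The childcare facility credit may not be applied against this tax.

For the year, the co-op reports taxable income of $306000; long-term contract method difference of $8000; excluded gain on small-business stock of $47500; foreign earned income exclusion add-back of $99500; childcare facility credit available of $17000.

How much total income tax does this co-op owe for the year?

$71968

Standard income tax:
  $89000 × 12% = $10680
  $81000 × 19% = $15390
  $97000 × 27% = $26190
  $39000 × 40% = $15600
  → $67860
  Less childcare facility credit $17000 → $50860

Tentative minimum tax:
  Adjusted income: $306000 + $8000 + $47500 + $99500 = $461000
  Exemption: $68000 − 20% × ($461000 − $177000) = $68000 − $56800 = $11200
  Base: $461000 − $11200 = $449800
  $449800 × 16% = $71968

$71968 > $50860, so the tentative minimum tax is the binding amount.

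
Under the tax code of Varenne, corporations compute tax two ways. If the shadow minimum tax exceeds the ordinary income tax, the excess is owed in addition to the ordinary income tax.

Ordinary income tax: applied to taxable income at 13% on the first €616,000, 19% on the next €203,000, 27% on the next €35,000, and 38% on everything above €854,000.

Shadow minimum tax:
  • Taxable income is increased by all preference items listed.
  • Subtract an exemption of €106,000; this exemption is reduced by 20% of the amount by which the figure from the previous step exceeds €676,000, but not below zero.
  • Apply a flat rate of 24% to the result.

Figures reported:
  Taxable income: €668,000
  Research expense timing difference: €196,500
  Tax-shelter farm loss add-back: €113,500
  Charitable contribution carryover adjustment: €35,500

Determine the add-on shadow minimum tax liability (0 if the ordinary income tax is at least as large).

€144,040

Ordinary income tax:
  €616,000 × 13% = €80,080
  €52,000 × 19% = €9,880
  → €89,960

Shadow minimum tax:
  Adjusted income: €668,000 + €196,500 + €113,500 + €35,500 = €1,013,500
  Exemption: €106,000 − 20% × (€1,013,500 − €676,000) = €106,000 − €67,500 = €38,500
  Base: €1,013,500 − €38,500 = €975,000
  €975,000 × 24% = €234,000

Excess of shadow minimum tax over ordinary income tax: €234,000 − €89,960 = €144,040.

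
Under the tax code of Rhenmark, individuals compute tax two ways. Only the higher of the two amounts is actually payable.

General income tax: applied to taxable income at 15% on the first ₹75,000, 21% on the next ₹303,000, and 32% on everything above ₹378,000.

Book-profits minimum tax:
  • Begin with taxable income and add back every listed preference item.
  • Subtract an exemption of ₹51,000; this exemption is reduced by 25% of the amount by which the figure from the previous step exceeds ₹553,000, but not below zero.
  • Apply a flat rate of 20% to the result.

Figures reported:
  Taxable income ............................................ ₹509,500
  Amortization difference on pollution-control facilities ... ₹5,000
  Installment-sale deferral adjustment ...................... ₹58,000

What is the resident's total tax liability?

Book-profits minimum tax:
  Adjusted income: ₹509,500 + ₹5,000 + ₹58,000 = ₹572,500
  Exemption: ₹51,000 − 25% × (₹572,500 − ₹553,000) = ₹51,000 − ₹4,875 = ₹46,125
  Base: ₹572,500 − ₹46,125 = ₹526,375
  ₹526,375 × 20% = ₹105,275

General income tax:
  ₹75,000 × 15% = ₹11,250
  ₹303,000 × 21% = ₹63,630
  ₹131,500 × 32% = ₹42,080
  → ₹116,960

₹116,960 > ₹105,275, so the general income tax governs.

₹116,960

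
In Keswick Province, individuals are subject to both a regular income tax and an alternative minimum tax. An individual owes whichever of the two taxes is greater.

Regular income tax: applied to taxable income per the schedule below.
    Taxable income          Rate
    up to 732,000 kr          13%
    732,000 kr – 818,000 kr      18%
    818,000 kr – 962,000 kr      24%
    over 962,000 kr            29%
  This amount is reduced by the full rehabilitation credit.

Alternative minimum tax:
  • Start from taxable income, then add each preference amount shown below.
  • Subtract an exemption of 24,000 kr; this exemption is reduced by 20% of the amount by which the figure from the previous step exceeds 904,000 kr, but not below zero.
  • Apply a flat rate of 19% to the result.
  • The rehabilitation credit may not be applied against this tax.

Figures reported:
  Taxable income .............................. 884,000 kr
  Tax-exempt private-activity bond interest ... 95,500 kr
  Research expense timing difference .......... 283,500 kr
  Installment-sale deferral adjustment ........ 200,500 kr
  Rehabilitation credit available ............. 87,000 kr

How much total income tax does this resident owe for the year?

278,065 kr

Regular income tax:
  732,000 kr × 13% = 95,160 kr
  86,000 kr × 18% = 15,480 kr
  66,000 kr × 24% = 15,840 kr
  → 126,480 kr
  Less rehabilitation credit 87,000 kr → 39,480 kr

Alternative minimum tax:
  Adjusted income: 884,000 kr + 95,500 kr + 283,500 kr + 200,500 kr = 1,463,500 kr
  Exemption: 20% × (1,463,500 kr − 904,000 kr) = 111,900 kr ≥ 24,000 kr, so the exemption is fully phased out
  Base: 1,463,500 kr − 0 kr = 1,463,500 kr
  1,463,500 kr × 19% = 278,065 kr

278,065 kr > 39,480 kr, so the alternative minimum tax is the binding amount.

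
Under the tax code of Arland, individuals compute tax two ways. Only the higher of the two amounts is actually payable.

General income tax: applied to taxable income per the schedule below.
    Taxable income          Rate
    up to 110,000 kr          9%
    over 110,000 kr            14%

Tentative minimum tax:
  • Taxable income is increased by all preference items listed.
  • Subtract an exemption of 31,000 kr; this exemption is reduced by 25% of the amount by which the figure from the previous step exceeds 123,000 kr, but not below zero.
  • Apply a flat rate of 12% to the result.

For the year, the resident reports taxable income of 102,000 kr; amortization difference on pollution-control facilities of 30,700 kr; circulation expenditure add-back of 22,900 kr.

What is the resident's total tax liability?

General income tax:
  102,000 kr × 9% = 9,180 kr

Tentative minimum tax:
  Adjusted income: 102,000 kr + 30,700 kr + 22,900 kr = 155,600 kr
  Exemption: 31,000 kr − 25% × (155,600 kr − 123,000 kr) = 31,000 kr − 8,150 kr = 22,850 kr
  Base: 155,600 kr − 22,850 kr = 132,750 kr
  132,750 kr × 12% = 15,930 kr

15,930 kr > 9,180 kr, so the tentative minimum tax is the binding amount.

15,930 kr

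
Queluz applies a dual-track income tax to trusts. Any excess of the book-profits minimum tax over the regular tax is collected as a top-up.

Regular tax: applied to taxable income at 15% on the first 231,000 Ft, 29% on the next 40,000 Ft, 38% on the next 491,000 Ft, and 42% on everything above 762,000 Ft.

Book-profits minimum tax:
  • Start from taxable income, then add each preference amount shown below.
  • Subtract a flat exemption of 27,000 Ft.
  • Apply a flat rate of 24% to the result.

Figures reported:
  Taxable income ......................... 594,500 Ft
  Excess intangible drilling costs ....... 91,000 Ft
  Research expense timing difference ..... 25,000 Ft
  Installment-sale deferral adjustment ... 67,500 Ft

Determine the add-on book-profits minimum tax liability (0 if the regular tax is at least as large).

Regular tax:
  231,000 Ft × 15% = 34,650 Ft
  40,000 Ft × 29% = 11,600 Ft
  323,500 Ft × 38% = 122,930 Ft
  → 169,180 Ft

Book-profits minimum tax:
  Adjusted income: 594,500 Ft + 91,000 Ft + 25,000 Ft + 67,500 Ft = 778,000 Ft
  Less exemption 27,000 Ft → base 751,000 Ft
  751,000 Ft × 24% = 180,240 Ft

Excess of book-profits minimum tax over regular tax: 180,240 Ft − 169,180 Ft = 11,060 Ft.

11,060 Ft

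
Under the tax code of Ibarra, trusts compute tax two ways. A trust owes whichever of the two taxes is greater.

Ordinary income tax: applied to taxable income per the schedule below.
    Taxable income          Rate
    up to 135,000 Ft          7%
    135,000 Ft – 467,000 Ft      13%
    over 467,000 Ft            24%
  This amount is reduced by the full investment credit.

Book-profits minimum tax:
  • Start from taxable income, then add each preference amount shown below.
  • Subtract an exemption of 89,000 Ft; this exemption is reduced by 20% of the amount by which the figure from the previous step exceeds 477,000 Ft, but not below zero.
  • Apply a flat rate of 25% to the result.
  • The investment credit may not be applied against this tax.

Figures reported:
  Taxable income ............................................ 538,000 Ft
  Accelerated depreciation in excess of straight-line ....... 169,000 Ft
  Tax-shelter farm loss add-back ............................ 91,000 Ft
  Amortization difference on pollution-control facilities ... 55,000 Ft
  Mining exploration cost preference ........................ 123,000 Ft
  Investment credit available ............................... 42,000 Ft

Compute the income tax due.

Ordinary income tax:
  135,000 Ft × 7% = 9,450 Ft
  332,000 Ft × 13% = 43,160 Ft
  71,000 Ft × 24% = 17,040 Ft
  → 69,650 Ft
  Less investment credit 42,000 Ft → 27,650 Ft

Book-profits minimum tax:
  Adjusted income: 538,000 Ft + 169,000 Ft + 91,000 Ft + 55,000 Ft + 123,000 Ft = 976,000 Ft
  Exemption: 20% × (976,000 Ft − 477,000 Ft) = 99,800 Ft ≥ 89,000 Ft, so the exemption is fully phased out
  Base: 976,000 Ft − 0 Ft = 976,000 Ft
  976,000 Ft × 25% = 244,000 Ft

244,000 Ft > 27,650 Ft, so the book-profits minimum tax is the binding amount.

244,000 Ft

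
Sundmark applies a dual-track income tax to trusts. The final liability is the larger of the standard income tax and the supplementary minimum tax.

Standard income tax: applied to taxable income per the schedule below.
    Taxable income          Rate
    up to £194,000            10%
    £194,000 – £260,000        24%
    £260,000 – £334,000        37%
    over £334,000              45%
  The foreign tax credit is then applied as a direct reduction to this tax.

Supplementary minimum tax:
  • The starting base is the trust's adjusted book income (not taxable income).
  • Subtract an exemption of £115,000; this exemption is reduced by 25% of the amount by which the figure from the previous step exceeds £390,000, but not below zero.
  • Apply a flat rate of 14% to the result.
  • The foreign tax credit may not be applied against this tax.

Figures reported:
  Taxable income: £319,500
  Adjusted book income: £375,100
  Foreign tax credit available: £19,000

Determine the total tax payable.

Supplementary minimum tax:
  Base (adjusted book income): £375,100
  Exemption: £375,100 ≤ £390,000, so full £115,000 applies
  Base: £375,100 − £115,000 = £260,100
  £260,100 × 14% = £36,414

Standard income tax:
  £194,000 × 10% = £19,400
  £66,000 × 24% = £15,840
  £59,500 × 37% = £22,015
  → £57,255
  Less foreign tax credit £19,000 → £38,255

£38,255 > £36,414, so the standard income tax governs.

£38,255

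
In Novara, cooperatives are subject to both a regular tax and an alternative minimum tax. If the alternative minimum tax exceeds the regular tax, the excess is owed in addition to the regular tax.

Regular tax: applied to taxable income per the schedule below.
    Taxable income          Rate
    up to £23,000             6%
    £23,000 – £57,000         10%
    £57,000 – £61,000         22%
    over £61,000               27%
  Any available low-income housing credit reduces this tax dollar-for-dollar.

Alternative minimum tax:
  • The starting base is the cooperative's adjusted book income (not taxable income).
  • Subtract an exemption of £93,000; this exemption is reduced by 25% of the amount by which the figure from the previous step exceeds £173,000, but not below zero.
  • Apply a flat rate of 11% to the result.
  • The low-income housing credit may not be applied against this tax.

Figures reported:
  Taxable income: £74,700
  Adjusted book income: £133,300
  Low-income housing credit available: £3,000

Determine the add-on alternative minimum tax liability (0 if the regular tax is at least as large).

£0

Regular tax:
  £23,000 × 6% = £1,380
  £34,000 × 10% = £3,400
  £4,000 × 22% = £880
  £13,700 × 27% = £3,699
  → £9,359
  Less low-income housing credit £3,000 → £6,359

Alternative minimum tax:
  Base (adjusted book income): £133,300
  Exemption: £133,300 ≤ £173,000, so full £93,000 applies
  Base: £133,300 − £93,000 = £40,300
  £40,300 × 11% = £4,433

£4,433 ≤ £6,359, so no add-on is due.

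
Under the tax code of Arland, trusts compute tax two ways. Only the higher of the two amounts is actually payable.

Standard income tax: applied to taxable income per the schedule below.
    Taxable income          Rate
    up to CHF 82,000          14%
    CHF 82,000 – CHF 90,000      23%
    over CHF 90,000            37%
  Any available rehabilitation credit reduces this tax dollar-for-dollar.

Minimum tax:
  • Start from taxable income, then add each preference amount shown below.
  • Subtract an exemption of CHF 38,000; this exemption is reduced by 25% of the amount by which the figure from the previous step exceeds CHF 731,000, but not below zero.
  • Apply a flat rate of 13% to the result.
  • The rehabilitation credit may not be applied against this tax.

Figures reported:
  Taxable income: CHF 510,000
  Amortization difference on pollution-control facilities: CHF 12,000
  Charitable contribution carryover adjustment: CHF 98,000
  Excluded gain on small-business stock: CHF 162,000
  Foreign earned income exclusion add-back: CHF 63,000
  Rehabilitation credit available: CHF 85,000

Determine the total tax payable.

CHF 108,615

Minimum tax:
  Adjusted income: CHF 510,000 + CHF 12,000 + CHF 98,000 + CHF 162,000 + CHF 63,000 = CHF 845,000
  Exemption: CHF 38,000 − 25% × (CHF 845,000 − CHF 731,000) = CHF 38,000 − CHF 28,500 = CHF 9,500
  Base: CHF 845,000 − CHF 9,500 = CHF 835,500
  CHF 835,500 × 13% = CHF 108,615

Standard income tax:
  CHF 82,000 × 14% = CHF 11,480
  CHF 8,000 × 23% = CHF 1,840
  CHF 420,000 × 37% = CHF 155,400
  → CHF 168,720
  Less rehabilitation credit CHF 85,000 → CHF 83,720

CHF 108,615 > CHF 83,720, so the minimum tax is the binding amount.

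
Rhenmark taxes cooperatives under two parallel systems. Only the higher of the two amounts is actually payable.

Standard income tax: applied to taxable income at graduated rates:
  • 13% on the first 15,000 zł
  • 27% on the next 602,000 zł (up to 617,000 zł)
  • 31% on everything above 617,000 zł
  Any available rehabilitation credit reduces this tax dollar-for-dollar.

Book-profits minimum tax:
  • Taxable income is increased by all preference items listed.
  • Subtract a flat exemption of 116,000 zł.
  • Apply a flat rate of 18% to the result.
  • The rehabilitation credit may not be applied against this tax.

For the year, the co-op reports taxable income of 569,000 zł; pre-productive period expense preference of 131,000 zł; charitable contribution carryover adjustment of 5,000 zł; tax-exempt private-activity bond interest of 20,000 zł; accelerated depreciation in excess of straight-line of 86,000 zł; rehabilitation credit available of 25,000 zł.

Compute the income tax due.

Standard income tax:
  15,000 zł × 13% = 1,950 zł
  554,000 zł × 27% = 149,580 zł
  → 151,530 zł
  Less rehabilitation credit 25,000 zł → 126,530 zł

Book-profits minimum tax:
  Adjusted income: 569,000 zł + 131,000 zł + 5,000 zł + 20,000 zł + 86,000 zł = 811,000 zł
  Less exemption 116,000 zł → base 695,000 zł
  695,000 zł × 18% = 125,100 zł

126,530 zł > 125,100 zł, so the standard income tax governs.

126,530 zł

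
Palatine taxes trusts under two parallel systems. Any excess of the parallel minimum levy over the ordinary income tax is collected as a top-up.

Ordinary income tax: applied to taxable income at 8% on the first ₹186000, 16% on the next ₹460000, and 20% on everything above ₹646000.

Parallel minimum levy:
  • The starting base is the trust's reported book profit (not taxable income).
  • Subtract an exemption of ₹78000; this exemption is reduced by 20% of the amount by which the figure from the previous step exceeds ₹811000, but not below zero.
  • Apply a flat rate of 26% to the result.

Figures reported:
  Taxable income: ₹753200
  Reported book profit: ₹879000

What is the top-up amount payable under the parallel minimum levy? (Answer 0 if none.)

₹101876

Parallel minimum levy:
  Base (reported book profit): ₹879000
  Exemption: ₹78000 − 20% × (₹879000 − ₹811000) = ₹78000 − ₹13600 = ₹64400
  Base: ₹879000 − ₹64400 = ₹814600
  ₹814600 × 26% = ₹211796

Ordinary income tax:
  ₹186000 × 8% = ₹14880
  ₹460000 × 16% = ₹73600
  ₹107200 × 20% = ₹21440
  → ₹109920

Excess of parallel minimum levy over ordinary income tax: ₹211796 − ₹109920 = ₹101876.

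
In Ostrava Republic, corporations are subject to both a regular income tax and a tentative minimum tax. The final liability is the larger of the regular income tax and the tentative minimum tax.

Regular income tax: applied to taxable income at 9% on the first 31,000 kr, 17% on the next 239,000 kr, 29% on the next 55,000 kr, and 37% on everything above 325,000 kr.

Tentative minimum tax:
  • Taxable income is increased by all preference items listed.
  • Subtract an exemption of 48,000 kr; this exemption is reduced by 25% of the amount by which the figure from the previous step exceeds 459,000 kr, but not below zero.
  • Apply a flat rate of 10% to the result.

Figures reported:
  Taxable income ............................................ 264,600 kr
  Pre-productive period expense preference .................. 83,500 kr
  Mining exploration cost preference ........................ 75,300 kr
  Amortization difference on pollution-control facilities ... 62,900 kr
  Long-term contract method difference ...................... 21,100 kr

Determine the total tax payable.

47,150 kr

Tentative minimum tax:
  Adjusted income: 264,600 kr + 83,500 kr + 75,300 kr + 62,900 kr + 21,100 kr = 507,400 kr
  Exemption: 48,000 kr − 25% × (507,400 kr − 459,000 kr) = 48,000 kr − 12,100 kr = 35,900 kr
  Base: 507,400 kr − 35,900 kr = 471,500 kr
  471,500 kr × 10% = 47,150 kr

Regular income tax:
  31,000 kr × 9% = 2,790 kr
  233,600 kr × 17% = 39,712 kr
  → 42,502 kr

47,150 kr > 42,502 kr, so the tentative minimum tax is the binding amount.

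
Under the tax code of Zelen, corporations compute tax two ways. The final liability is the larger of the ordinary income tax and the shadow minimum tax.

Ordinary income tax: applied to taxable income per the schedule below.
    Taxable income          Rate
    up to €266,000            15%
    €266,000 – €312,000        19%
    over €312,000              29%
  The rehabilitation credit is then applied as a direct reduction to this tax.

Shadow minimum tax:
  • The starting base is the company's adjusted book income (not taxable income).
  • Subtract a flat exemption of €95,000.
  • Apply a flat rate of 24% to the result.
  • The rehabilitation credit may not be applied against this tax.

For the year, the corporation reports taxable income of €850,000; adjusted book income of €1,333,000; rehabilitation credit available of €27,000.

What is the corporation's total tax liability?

Shadow minimum tax:
  Base (adjusted book income): €1,333,000
  Less exemption €95,000 → base €1,238,000
  €1,238,000 × 24% = €297,120

Ordinary income tax:
  €266,000 × 15% = €39,900
  €46,000 × 19% = €8,740
  €538,000 × 29% = €156,020
  → €204,660
  Less rehabilitation credit €27,000 → €177,660

€297,120 > €177,660, so the shadow minimum tax is the binding amount.

€297,120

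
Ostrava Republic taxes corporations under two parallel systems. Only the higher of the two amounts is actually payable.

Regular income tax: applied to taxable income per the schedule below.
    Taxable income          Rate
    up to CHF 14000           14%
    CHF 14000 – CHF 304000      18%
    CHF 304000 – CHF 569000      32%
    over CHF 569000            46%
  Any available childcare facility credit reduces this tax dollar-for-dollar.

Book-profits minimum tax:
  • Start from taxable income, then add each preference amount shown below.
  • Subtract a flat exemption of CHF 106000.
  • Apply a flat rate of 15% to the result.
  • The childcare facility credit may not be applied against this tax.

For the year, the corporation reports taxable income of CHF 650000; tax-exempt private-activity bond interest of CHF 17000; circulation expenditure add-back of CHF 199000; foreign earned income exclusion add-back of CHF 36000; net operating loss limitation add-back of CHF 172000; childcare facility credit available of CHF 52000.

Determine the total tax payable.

Regular income tax:
  CHF 14000 × 14% = CHF 1960
  CHF 290000 × 18% = CHF 52200
  CHF 265000 × 32% = CHF 84800
  CHF 81000 × 46% = CHF 37260
  → CHF 176220
  Less childcare facility credit CHF 52000 → CHF 124220

Book-profits minimum tax:
  Adjusted income: CHF 650000 + CHF 17000 + CHF 199000 + CHF 36000 + CHF 172000 = CHF 1074000
  Less exemption CHF 106000 → base CHF 968000
  CHF 968000 × 15% = CHF 145200

CHF 145200 > CHF 124220, so the book-profits minimum tax is the binding amount.

CHF 145200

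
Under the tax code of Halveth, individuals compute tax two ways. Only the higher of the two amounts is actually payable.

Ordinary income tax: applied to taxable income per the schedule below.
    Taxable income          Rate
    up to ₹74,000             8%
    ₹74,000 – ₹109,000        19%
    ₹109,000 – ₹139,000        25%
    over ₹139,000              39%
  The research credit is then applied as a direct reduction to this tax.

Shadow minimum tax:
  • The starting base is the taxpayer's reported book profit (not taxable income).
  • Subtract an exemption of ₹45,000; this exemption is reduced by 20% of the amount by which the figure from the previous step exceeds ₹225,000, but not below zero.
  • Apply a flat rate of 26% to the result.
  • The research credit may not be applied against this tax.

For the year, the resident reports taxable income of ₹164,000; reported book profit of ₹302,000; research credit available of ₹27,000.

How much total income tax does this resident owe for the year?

Ordinary income tax:
  ₹74,000 × 8% = ₹5,920
  ₹35,000 × 19% = ₹6,650
  ₹30,000 × 25% = ₹7,500
  ₹25,000 × 39% = ₹9,750
  → ₹29,820
  Less research credit ₹27,000 → ₹2,820

Shadow minimum tax:
  Base (reported book profit): ₹302,000
  Exemption: ₹45,000 − 20% × (₹302,000 − ₹225,000) = ₹45,000 − ₹15,400 = ₹29,600
  Base: ₹302,000 − ₹29,600 = ₹272,400
  ₹272,400 × 26% = ₹70,824

₹70,824 > ₹2,820, so the shadow minimum tax is the binding amount.

₹70,824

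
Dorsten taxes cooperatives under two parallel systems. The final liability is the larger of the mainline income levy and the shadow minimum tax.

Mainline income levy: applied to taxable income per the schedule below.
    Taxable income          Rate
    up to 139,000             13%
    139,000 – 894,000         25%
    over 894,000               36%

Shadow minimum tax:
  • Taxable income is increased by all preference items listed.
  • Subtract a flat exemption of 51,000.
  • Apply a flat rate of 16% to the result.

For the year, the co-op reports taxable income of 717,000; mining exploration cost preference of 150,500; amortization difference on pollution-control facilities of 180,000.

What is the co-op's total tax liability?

162,570

Mainline income levy:
  139,000 × 13% = 18,070
  578,000 × 25% = 144,500
  → 162,570

Shadow minimum tax:
  Adjusted income: 717,000 + 150,500 + 180,000 = 1,047,500
  Less exemption 51,000 → base 996,500
  996,500 × 16% = 159,440

162,570 > 159,440, so the mainline income levy governs.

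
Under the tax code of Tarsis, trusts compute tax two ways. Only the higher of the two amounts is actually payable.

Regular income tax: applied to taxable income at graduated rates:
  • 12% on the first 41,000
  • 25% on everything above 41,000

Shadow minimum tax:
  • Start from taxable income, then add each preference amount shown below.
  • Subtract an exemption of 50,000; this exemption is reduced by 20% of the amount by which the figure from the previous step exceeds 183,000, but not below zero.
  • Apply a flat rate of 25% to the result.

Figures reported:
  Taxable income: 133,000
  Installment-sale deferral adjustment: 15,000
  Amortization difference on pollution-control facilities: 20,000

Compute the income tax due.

Shadow minimum tax:
  Adjusted income: 133,000 + 15,000 + 20,000 = 168,000
  Exemption: 168,000 ≤ 183,000, so full 50,000 applies
  Base: 168,000 − 50,000 = 118,000
  118,000 × 25% = 29,500

Regular income tax:
  41,000 × 12% = 4,920
  92,000 × 25% = 23,000
  → 27,920

29,500 > 27,920, so the shadow minimum tax is the binding amount.

29,500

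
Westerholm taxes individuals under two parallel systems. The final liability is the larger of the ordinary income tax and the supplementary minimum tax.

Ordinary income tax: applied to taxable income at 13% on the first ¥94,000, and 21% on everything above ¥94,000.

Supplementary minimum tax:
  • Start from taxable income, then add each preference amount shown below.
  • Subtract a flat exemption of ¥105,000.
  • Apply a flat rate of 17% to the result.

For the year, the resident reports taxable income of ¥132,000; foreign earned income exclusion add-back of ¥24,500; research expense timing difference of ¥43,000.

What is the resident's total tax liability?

Ordinary income tax:
  ¥94,000 × 13% = ¥12,220
  ¥38,000 × 21% = ¥7,980
  → ¥20,200

Supplementary minimum tax:
  Adjusted income: ¥132,000 + ¥24,500 + ¥43,000 = ¥199,500
  Less exemption ¥105,000 → base ¥94,500
  ¥94,500 × 17% = ¥16,065

¥20,200 > ¥16,065, so the ordinary income tax governs.

¥20,200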